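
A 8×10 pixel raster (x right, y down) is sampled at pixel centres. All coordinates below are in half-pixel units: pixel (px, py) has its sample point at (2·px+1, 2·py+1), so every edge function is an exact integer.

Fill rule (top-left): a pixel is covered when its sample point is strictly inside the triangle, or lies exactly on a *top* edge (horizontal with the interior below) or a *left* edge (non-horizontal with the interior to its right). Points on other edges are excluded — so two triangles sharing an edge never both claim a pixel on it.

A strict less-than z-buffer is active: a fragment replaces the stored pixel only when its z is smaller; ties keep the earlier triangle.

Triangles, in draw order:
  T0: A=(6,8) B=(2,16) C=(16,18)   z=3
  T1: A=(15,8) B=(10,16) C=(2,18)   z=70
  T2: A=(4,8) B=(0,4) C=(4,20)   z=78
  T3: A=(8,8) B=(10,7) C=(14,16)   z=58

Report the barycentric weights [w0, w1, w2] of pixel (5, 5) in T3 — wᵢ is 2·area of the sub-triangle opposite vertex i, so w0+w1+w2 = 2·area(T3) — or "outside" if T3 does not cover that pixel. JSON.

T0:
  2·area = 120  (B↔C swapped to make it positive)
  edge (6, 8)→(16, 18): d=(10,10) right/bottom  bias=-1
  edge (16, 18)→(2, 16): d=(-14,-2) top-left  bias=+0
  edge (2, 16)→(6, 8): d=(4,-8) top-left  bias=+0
    (0,1)@(1, 3): e=[0,180,-60] → .  [on edge]
    (1,2)@(3, 5): e=[0,156,-36] → .  [on edge]
    (2,3)@(5, 7): e=[0,132,-12] → .  [on edge]
    (3,4)@(7, 9): e=[0,108,12] → .  [on edge]
    (2,5)@(5, 11): e=[40,76,4] → X
    (3,5)@(7, 11): e=[20,80,20] → X
    (4,5)@(9, 11): e=[0,84,36] → .  [on edge]
    (2,6)@(5, 13): e=[60,48,12] → X
    (4,6)@(9, 13): e=[20,56,44] → X
    (5,6)@(11, 13): e=[0,60,60] → .  [on edge]
    (1,7)@(3, 15): e=[100,16,4] → X
    (5,7)@(11, 15): e=[20,32,68] → X
    (6,7)@(13, 15): e=[0,36,84] → .  [on edge]
    (4,8)@(9, 17): e=[60,0,60] → X  [on edge]
    (7,8)@(15, 17): e=[0,12,108] → .  [on edge]
  covered (13 px):
    . . . . . . . .
    . . . . . . . .
    . . . . . . . .
    . . . . . . . .
    . . . . . . . .
    . . X X . . . .
    . . X X X . . .
    . X X X X X . .
    . . . . X X X .
    . . . . . . . .
T1:
  2·area = 54
  edge (15, 8)→(10, 16): d=(-5,8) right/bottom  bias=-1
  edge (10, 16)→(2, 18): d=(-8,2) right/bottom  bias=-1
  edge (2, 18)→(15, 8): d=(13,-10) top-left  bias=+0
    (6,5)@(13, 11): e=[1,34,19] → X
    (7,5)@(15, 11): e=[-15,30,39] → .
    (4,6)@(9, 13): e=[23,26,5] → X
    (5,6)@(11, 13): e=[7,22,25] → X
    (6,6)@(13, 13): e=[-9,18,45] → .
    (3,7)@(7, 15): e=[29,14,11] → X
    (5,7)@(11, 15): e=[-3,6,51] → .
    (2,8)@(5, 17): e=[35,2,17] → X
    (3,8)@(7, 17): e=[19,-2,37] → .
    (4,8)@(9, 17): e=[3,-6,57] → .
    (2,9)@(5, 19): e=[25,-14,43] → .
  covered (6 px):
    . . . . . . . .
    . . . . . . . .
    . . . . . . . .
    . . . . . . . .
    . . . . . . . .
    . . . . . . X .
    . . . . X X . .
    . . . X X . . .
    . . X . . . . .
    . . . . . . . .
T2:
  2·area = 48  (B↔C swapped to make it positive)
  edge (4, 8)→(4, 20): d=(0,12) right/bottom  bias=-1
  edge (4, 20)→(0, 4): d=(-4,-16) top-left  bias=+0
  edge (0, 4)→(4, 8): d=(4,4) right/bottom  bias=-1
    (0,2)@(1, 5): e=[36,12,0] → .  [on edge]
    (0,3)@(1, 7): e=[36,4,8] → X
    (1,3)@(3, 7): e=[12,36,0] → .  [on edge]
    (0,4)@(1, 9): e=[36,-4,16] → .
    (1,4)@(3, 9): e=[12,28,8] → X
    (2,4)@(5, 9): e=[-12,60,0] → .  [on edge]
    (1,5)@(3, 11): e=[12,20,16] → X
    (2,5)@(5, 11): e=[-12,52,8] → .
    (3,5)@(7, 11): e=[-36,84,0] → .  [on edge]
    (1,6)@(3, 13): e=[12,12,24] → X
    (2,6)@(5, 13): e=[-12,44,16] → .
    (4,6)@(9, 13): e=[-60,108,0] → .  [on edge]
    (5,7)@(11, 15): e=[-84,132,0] → .  [on edge]
    (6,8)@(13, 17): e=[-108,156,0] → .  [on edge]
    (7,9)@(15, 19): e=[-132,180,0] → .  [on edge]
  covered (5 px):
    . . . . . . . .
    . . . . . . . .
    . . . . . . . .
    X . . . . . . .
    . X . . . . . .
    . X . . . . . .
    . X . . . . . .
    . X . . . . . .
    . . . . . . . .
    . . . . . . . .
T3:
  2·area = 22
  edge (8, 8)→(10, 7): d=(2,-1) top-left  bias=+0
  edge (10, 7)→(14, 16): d=(4,9) right/bottom  bias=-1
  edge (14, 16)→(8, 8): d=(-6,-8) top-left  bias=+0
    (4,4)@(9, 9): e=[3,17,2] → X
    (5,4)@(11, 9): e=[5,-1,18] → .
    (4,5)@(9, 11): e=[7,25,-10] → .
    (5,5)@(11, 11): e=[9,7,6] → X
    (6,5)@(13, 11): e=[11,-11,22] → .
    (5,6)@(11, 13): e=[13,15,-6] → .
  covered (2 px):
    . . . . . . . .
    . . . . . . . .
    . . . . . . . .
    . . . . . . . .
    . . . . X . . .
    . . . . . X . .
    . . . . . . . .
    . . . . . . . .
    . . . . . . . .
    . . . . . . . .

Result: [7,6,9]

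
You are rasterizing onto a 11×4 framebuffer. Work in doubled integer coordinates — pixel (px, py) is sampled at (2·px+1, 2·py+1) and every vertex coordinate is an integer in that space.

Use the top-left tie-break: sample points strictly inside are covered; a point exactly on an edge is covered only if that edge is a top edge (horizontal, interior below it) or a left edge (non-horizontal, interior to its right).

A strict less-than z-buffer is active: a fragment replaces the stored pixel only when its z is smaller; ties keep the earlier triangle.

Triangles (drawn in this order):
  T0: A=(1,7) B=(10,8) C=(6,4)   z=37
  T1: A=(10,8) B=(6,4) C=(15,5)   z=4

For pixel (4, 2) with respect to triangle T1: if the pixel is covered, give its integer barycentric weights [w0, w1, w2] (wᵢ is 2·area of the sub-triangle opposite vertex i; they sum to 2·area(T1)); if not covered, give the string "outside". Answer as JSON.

T0:
  2·area = 32  (B↔C swapped to make it positive)
  edge (1, 7)→(6, 4): d=(5,-3) top-left  bias=+0
  edge (6, 4)→(10, 8): d=(4,4) right/bottom  bias=-1
  edge (10, 8)→(1, 7): d=(-9,-1) top-left  bias=+0
    (1,0)@(3, 1): e=[-24,0,56] → .  [on edge]
    (5,0)@(11, 1): e=[0,-32,64] → .  [on edge]
    (2,1)@(5, 3): e=[-8,0,40] → .  [on edge]
    (2,2)@(5, 5): e=[2,8,22] → X
    (3,2)@(7, 5): e=[8,0,24] → .  [on edge]
    (0,3)@(1, 7): e=[0,32,0] → X  [on edge]
    (1,3)@(3, 7): e=[6,24,2] → X
    (3,3)@(7, 7): e=[18,8,6] → X
    (4,3)@(9, 7): e=[24,0,8] → .  [on edge]
  covered (5 px):
    . . . . . . . . . . .
    . . . . . . . . . . .
    . . X . . . . . . . .
    X X X X . . . . . . .
T1:
  2·area = 32
  edge (10, 8)→(6, 4): d=(-4,-4) top-left  bias=+0
  edge (6, 4)→(15, 5): d=(9,1) right/bottom  bias=-1
  edge (15, 5)→(10, 8): d=(-5,3) right/bottom  bias=-1
    (1,0)@(3, 1): e=[0,-24,56] → .  [on edge]
    (2,1)@(5, 3): e=[0,-8,40] → .  [on edge]
    (3,2)@(7, 5): e=[0,8,24] → X  [on edge]
    (4,2)@(9, 5): e=[8,6,18] → X
    (5,2)@(11, 5): e=[16,4,12] → X
    (6,2)@(13, 5): e=[24,2,6] → X
    (7,2)@(15, 5): e=[32,0,0] → .  [on edge]
    (3,3)@(7, 7): e=[-8,26,14] → .
    (4,3)@(9, 7): e=[0,24,8] → X  [on edge]
    (6,3)@(13, 7): e=[16,20,-4] → .
  covered (6 px):
    . . . . . . . . . . .
    . . . . . . . . . . .
    . . . X X X X . . . .
    . . . . X X . . . . .

Answer: [6,18,8]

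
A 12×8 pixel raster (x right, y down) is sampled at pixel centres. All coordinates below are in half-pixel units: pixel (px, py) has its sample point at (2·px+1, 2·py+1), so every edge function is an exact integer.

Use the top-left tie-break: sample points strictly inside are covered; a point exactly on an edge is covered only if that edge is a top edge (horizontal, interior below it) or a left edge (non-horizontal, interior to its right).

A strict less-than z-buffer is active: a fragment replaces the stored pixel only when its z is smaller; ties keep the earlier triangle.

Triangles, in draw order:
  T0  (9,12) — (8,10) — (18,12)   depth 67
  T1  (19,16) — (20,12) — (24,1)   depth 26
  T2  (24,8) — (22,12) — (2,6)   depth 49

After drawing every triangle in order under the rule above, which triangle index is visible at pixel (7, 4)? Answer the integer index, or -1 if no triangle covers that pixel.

T0:
  2·area = 18
  edge (9, 12)→(8, 10): d=(-1,-2) top-left  bias=+0
  edge (8, 10)→(18, 12): d=(10,2) right/bottom  bias=-1
  edge (18, 12)→(9, 12): d=(-9,0) right/bottom  bias=-1
    (1,4)@(3, 9): e=[-9,0,27] → ·  [on edge]
    (4,5)@(9, 11): e=[1,8,9] → #
    (5,5)@(11, 11): e=[5,4,9] → #
    (6,5)@(13, 11): e=[9,0,9] → ·  [on edge]
    (4,6)@(9, 13): e=[-1,28,-9] → ·
    (5,6)@(11, 13): e=[3,24,-9] → ·
    (11,6)@(23, 13): e=[27,0,-9] → ·  [on edge]
  covered (2 px):
    · · · · · · · · · · · ·
    · · · · · · · · · · · ·
    · · · · · · · · · · · ·
    · · · · · · · · · · · ·
    · · · · · · · · · · · ·
    · · · · # # · · · · · ·
    · · · · · · · · · · · ·
    · · · · · · · · · · · ·
T1:
  2·area = 5
  edge (19, 16)→(20, 12): d=(1,-4) top-left  bias=+0
  edge (20, 12)→(24, 1): d=(4,-11) top-left  bias=+0
  edge (24, 1)→(19, 16): d=(-5,15) right/bottom  bias=-1
  covered (0 px):
    · · · · · · · · · · · ·
    · · · · · · · · · · · ·
    · · · · · · · · · · · ·
    · · · · · · · · · · · ·
    · · · · · · · · · · · ·
    · · · · · · · · · · · ·
    · · · · · · · · · · · ·
    · · · · · · · · · · · ·
T2:
  2·area = 92
  edge (24, 8)→(22, 12): d=(-2,4) right/bottom  bias=-1
  edge (22, 12)→(2, 6): d=(-20,-6) top-left  bias=+0
  edge (2, 6)→(24, 8): d=(22,2) right/bottom  bias=-1
    (3,3)@(7, 7): e=[70,10,12] → #
    (4,3)@(9, 7): e=[62,22,8] → #
    (5,3)@(11, 7): e=[54,34,4] → #
    (6,3)@(13, 7): e=[46,46,0] → ·  [on edge]
    (3,4)@(7, 9): e=[66,-30,56] → ·
    (4,4)@(9, 9): e=[58,-18,52] → ·
    (5,4)@(11, 9): e=[50,-6,48] → ·
    (6,4)@(13, 9): e=[42,6,44] → #
    (7,4)@(15, 9): e=[34,18,40] → #
    (8,4)@(17, 9): e=[26,30,36] → #
    (9,4)@(19, 9): e=[18,42,32] → #
    (10,4)@(21, 9): e=[10,54,28] → #
  covered (11 px):
    · · · · · · · · · · · ·
    · · · · · · · · · · · ·
    · · · · · · · · · · · ·
    · · · # # # · · · · · ·
    · · · · · · # # # # # #
    · · · · · · · · · # # ·
    · · · · · · · · · · · ·
    · · · · · · · · · · · ·

Z-buffer (winner per pixel, '.' = empty):
  . . . . . . . . . . . .
  . . . . . . . . . . . .
  . . . . . . . . . . . .
  . . . 2 2 2 . . . . . .
  . . . . . . 2 2 2 2 2 2
  . . . . 0 0 . . . 2 2 .
  . . . . . . . . . . . .
  . . . . . . . . . . . .

Final: 2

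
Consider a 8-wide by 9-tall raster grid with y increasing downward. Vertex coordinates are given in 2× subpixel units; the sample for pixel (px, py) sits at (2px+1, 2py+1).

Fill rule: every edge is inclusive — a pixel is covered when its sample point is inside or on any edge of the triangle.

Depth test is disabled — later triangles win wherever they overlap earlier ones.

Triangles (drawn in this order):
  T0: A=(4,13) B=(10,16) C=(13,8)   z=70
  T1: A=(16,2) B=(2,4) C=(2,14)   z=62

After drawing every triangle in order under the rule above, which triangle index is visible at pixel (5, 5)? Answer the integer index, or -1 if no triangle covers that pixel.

T0:
  2·area = 57  (B↔C swapped to make it positive)
  edge (4, 13)→(13, 8): d=(9,-5) inclusive
  edge (13, 8)→(10, 16): d=(-3,8) inclusive
  edge (10, 16)→(4, 13): d=(-6,-3) inclusive
    (4,5)@(9, 11): e=[7,23,27] → #
    (5,5)@(11, 11): e=[17,7,33] → #
    (6,5)@(13, 11): e=[27,-9,39] → ·
    (2,6)@(5, 13): e=[5,49,3] → #
    (3,6)@(7, 13): e=[15,33,9] → #
    (6,6)@(13, 13): e=[45,-15,27] → ·
    (2,7)@(5, 15): e=[23,43,-9] → ·
    (3,7)@(7, 15): e=[33,27,-3] → ·
    (4,7)@(9, 15): e=[43,11,3] → #
    (5,7)@(11, 15): e=[53,-5,9] → ·
    (4,8)@(9, 17): e=[61,5,-9] → ·
  covered (7 px):
    · · · · · · · ·
    · · · · · · · ·
    · · · · · · · ·
    · · · · · · · ·
    · · · · · · · ·
    · · · · # # · ·
    · · # # # # · ·
    · · · · # · · ·
    · · · · · · · ·
T1:
  2·area = 140  (B↔C swapped to make it positive)
  edge (16, 2)→(2, 14): d=(-14,12) inclusive
  edge (2, 14)→(2, 4): d=(0,-10) inclusive
  edge (2, 4)→(16, 2): d=(14,-2) inclusive
    (4,1)@(9, 3): e=[70,70,0] → #  [on edge]
    (5,1)@(11, 3): e=[46,90,4] → #
    (6,1)@(13, 3): e=[22,110,8] → #
    (7,1)@(15, 3): e=[-2,130,12] → ·
    (1,2)@(3, 5): e=[114,10,16] → #
    (2,2)@(5, 5): e=[90,30,20] → #
    (3,2)@(7, 5): e=[66,50,24] → #
    (6,2)@(13, 5): e=[-6,110,36] → ·
    (1,3)@(3, 7): e=[86,10,44] → #
    (5,3)@(11, 7): e=[-10,90,60] → ·
    (1,4)@(3, 9): e=[58,10,72] → #
    (4,4)@(9, 9): e=[-14,70,84] → ·
  covered (18 px):
    · · · · · · · ·
    · · · · # # # ·
    · # # # # # · ·
    · # # # # · · ·
    · # # # · · · ·
    · # # · · · · ·
    · # · · · · · ·
    · · · · · · · ·
    · · · · · · · ·

Z-buffer (winner per pixel, '.' = empty):
  . . . . . . . .
  . . . . 1 1 1 .
  . 1 1 1 1 1 . .
  . 1 1 1 1 . . .
  . 1 1 1 . . . .
  . 1 1 . 0 0 . .
  . 1 0 0 0 0 . .
  . . . . 0 . . .
  . . . . . . . .

Answer: 0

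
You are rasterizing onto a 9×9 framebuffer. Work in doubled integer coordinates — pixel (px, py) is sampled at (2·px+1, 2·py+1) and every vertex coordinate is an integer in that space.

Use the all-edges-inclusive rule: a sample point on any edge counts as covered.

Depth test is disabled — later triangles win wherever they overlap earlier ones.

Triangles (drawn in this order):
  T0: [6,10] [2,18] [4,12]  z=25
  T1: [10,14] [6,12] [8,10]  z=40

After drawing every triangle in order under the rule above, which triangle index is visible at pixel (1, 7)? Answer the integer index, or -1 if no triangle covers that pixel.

T0:
  2·area = 8
  edge (6, 10)→(2, 18): d=(-4,8) inclusive
  edge (2, 18)→(4, 12): d=(2,-6) inclusive
  edge (4, 12)→(6, 10): d=(2,-2) inclusive
    (7,0)@(15, 1): e=[-36,44,0] → ·  [on edge]
    (3,1)@(7, 3): e=[20,0,-12] → ·  [on edge]
    (6,1)@(13, 3): e=[-28,36,0] → ·  [on edge]
    (5,2)@(11, 5): e=[-20,28,0] → ·  [on edge]
    (4,3)@(9, 7): e=[-12,20,0] → ·  [on edge]
    (2,4)@(5, 9): e=[12,0,-4] → ·  [on edge]
    (3,4)@(7, 9): e=[-4,12,0] → ·  [on edge]
    (2,5)@(5, 11): e=[4,4,0] → #  [on edge]
    (3,5)@(7, 11): e=[-12,16,4] → ·
    (1,6)@(3, 13): e=[12,-4,0] → ·  [on edge]
    (2,6)@(5, 13): e=[-4,8,4] → ·
    (0,7)@(1, 15): e=[20,-12,0] → ·  [on edge]
    (1,7)@(3, 15): e=[4,0,4] → #  [on edge]
  covered (2 px):
    · · · · · · · · ·
    · · · · · · · · ·
    · · · · · · · · ·
    · · · · · · · · ·
    · · · · · · · · ·
    · · # · · · · · ·
    · · · · · · · · ·
    · # · · · · · · ·
    · · · · · · · · ·
T1:
  2·area = 12
  edge (10, 14)→(6, 12): d=(-4,-2) inclusive
  edge (6, 12)→(8, 10): d=(2,-2) inclusive
  edge (8, 10)→(10, 14): d=(2,4) inclusive
    (8,0)@(17, 1): e=[66,0,-54] → ·  [on edge]
    (7,1)@(15, 3): e=[54,0,-42] → ·  [on edge]
    (6,2)@(13, 5): e=[42,0,-30] → ·  [on edge]
    (5,3)@(11, 7): e=[30,0,-18] → ·  [on edge]
    (4,4)@(9, 9): e=[18,0,-6] → ·  [on edge]
    (3,5)@(7, 11): e=[6,0,6] → #  [on edge]
    (4,5)@(9, 11): e=[10,4,-2] → ·
    (2,6)@(5, 13): e=[-6,0,18] → ·  [on edge]
    (3,6)@(7, 13): e=[-2,4,10] → ·
    (4,6)@(9, 13): e=[2,8,2] → #
    (5,6)@(11, 13): e=[6,12,-6] → ·
    (1,7)@(3, 15): e=[-18,0,30] → ·  [on edge]
    (0,8)@(1, 17): e=[-30,0,42] → ·  [on edge]
  covered (2 px):
    · · · · · · · · ·
    · · · · · · · · ·
    · · · · · · · · ·
    · · · · · · · · ·
    · · · · · · · · ·
    · · · # · · · · ·
    · · · · # · · · ·
    · · · · · · · · ·
    · · · · · · · · ·

Z-buffer (winner per pixel, '.' = empty):
  . . . . . . . . .
  . . . . . . . . .
  . . . . . . . . .
  . . . . . . . . .
  . . . . . . . . .
  . . 0 1 . . . . .
  . . . . 1 . . . .
  . 0 . . . . . . .
  . . . . . . . . .

Result: 0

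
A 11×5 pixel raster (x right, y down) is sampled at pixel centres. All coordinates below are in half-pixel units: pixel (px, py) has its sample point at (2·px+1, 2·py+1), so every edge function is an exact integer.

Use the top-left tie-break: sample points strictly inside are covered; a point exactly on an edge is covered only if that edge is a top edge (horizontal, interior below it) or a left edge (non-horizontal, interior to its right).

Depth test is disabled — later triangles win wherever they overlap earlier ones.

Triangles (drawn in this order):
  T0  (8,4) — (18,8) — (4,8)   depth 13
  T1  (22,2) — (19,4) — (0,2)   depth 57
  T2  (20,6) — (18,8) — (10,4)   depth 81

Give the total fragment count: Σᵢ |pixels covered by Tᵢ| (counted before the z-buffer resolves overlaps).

T0:
  2·area = 56
  edge (8, 4)→(18, 8): d=(10,4) right/bottom  bias=-1
  edge (18, 8)→(4, 8): d=(-14,0) right/bottom  bias=-1
  edge (4, 8)→(8, 4): d=(4,-4) top-left  bias=+0
    (5,0)@(11, 1): e=[-42,98,0] → ·  [on edge]
    (4,1)@(9, 3): e=[-14,70,0] → ·  [on edge]
    (3,2)@(7, 5): e=[14,42,0] → #  [on edge]
    (4,2)@(9, 5): e=[6,42,8] → #
    (5,2)@(11, 5): e=[-2,42,16] → ·
    (2,3)@(5, 7): e=[42,14,0] → #  [on edge]
    (5,3)@(11, 7): e=[18,14,24] → #
    (6,3)@(13, 7): e=[10,14,32] → #
    (7,3)@(15, 7): e=[2,14,40] → #
    (8,3)@(17, 7): e=[-6,14,48] → ·
    (1,4)@(3, 9): e=[70,-14,0] → ·  [on edge]
    (2,4)@(5, 9): e=[62,-14,8] → ·
  covered (8 px):
    · · · · · · · · · · ·
    · · · · · · · · · · ·
    · · · # # · · · · · ·
    · · # # # # # # · · ·
    · · · · · · · · · · ·
T1:
  2·area = 44
  edge (22, 2)→(19, 4): d=(-3,2) right/bottom  bias=-1
  edge (19, 4)→(0, 2): d=(-19,-2) top-left  bias=+0
  edge (0, 2)→(22, 2): d=(22,0) top-left  bias=+0
    (5,1)@(11, 3): e=[19,3,22] → #
    (6,1)@(13, 3): e=[15,7,22] → #
    (7,1)@(15, 3): e=[11,11,22] → #
    (8,1)@(17, 3): e=[7,15,22] → #
    (9,1)@(19, 3): e=[3,19,22] → #
    (10,1)@(21, 3): e=[-1,23,22] → ·
    (5,2)@(11, 5): e=[13,-35,66] → ·
    (6,2)@(13, 5): e=[9,-31,66] → ·
    (7,2)@(15, 5): e=[5,-27,66] → ·
    (8,2)@(17, 5): e=[1,-23,66] → ·
    (9,2)@(19, 5): e=[-3,-19,66] → ·
  covered (5 px):
    · · · · · · · · · · ·
    · · · · · # # # # # ·
    · · · · · · · · · · ·
    · · · · · · · · · · ·
    · · · · · · · · · · ·
T2:
  2·area = 24
  edge (20, 6)→(18, 8): d=(-2,2) right/bottom  bias=-1
  edge (18, 8)→(10, 4): d=(-8,-4) top-left  bias=+0
  edge (10, 4)→(20, 6): d=(10,2) right/bottom  bias=-1
    (2,1)@(5, 3): e=[36,-12,0] → ·  [on edge]
    (6,2)@(13, 5): e=[16,4,4] → #
    (7,2)@(15, 5): e=[12,12,0] → ·  [on edge]
    (10,2)@(21, 5): e=[0,36,-12] → ·  [on edge]
    (6,3)@(13, 7): e=[12,-12,24] → ·
    (8,3)@(17, 7): e=[4,4,16] → #
    (9,3)@(19, 7): e=[0,12,12] → ·  [on edge]
    (8,4)@(17, 9): e=[0,-12,36] → ·  [on edge]
  covered (2 px):
    · · · · · · · · · · ·
    · · · · · · · · · · ·
    · · · · · · # · · · ·
    · · · · · · · · # · ·
    · · · · · · · · · · ·

Final: 15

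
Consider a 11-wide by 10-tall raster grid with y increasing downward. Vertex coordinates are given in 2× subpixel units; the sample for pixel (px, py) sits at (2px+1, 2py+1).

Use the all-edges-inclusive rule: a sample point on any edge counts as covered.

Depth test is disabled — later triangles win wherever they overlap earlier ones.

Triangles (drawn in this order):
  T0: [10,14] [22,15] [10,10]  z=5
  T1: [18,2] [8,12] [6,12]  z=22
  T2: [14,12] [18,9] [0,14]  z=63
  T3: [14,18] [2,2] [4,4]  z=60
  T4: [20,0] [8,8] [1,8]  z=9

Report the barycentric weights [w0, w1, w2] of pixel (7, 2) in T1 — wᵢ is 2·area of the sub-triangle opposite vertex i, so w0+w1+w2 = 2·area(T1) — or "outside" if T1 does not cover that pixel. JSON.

T0:
  2·area = 48  (B↔C swapped to make it positive)
  edge (10, 14)→(10, 10): d=(0,-4) inclusive
  edge (10, 10)→(22, 15): d=(12,5) inclusive
  edge (22, 15)→(10, 14): d=(-12,-1) inclusive
    (5,5)@(11, 11): e=[4,7,37] → #
    (6,5)@(13, 11): e=[12,-3,39] → ·
    (5,6)@(11, 13): e=[4,31,13] → #
    (6,6)@(13, 13): e=[12,21,15] → #
    (7,6)@(15, 13): e=[20,11,17] → #
    (8,6)@(17, 13): e=[28,1,19] → #
    (9,6)@(19, 13): e=[36,-9,21] → ·
    (5,7)@(11, 15): e=[4,55,-11] → ·
    (6,7)@(13, 15): e=[12,45,-9] → ·
    (7,7)@(15, 15): e=[20,35,-7] → ·
    (8,7)@(17, 15): e=[28,25,-5] → ·
  covered (5 px):
    · · · · · · · · · · ·
    · · · · · · · · · · ·
    · · · · · · · · · · ·
    · · · · · · · · · · ·
    · · · · · · · · · · ·
    · · · · · # · · · · ·
    · · · · · # # # # · ·
    · · · · · · · · · · ·
    · · · · · · · · · · ·
    · · · · · · · · · · ·
T1:
  2·area = 20
  edge (18, 2)→(8, 12): d=(-10,10) inclusive
  edge (8, 12)→(6, 12): d=(-2,0) inclusive
  edge (6, 12)→(18, 2): d=(12,-10) inclusive
    (9,0)@(19, 1): e=[0,22,-2] → ·  [on edge]
    (8,1)@(17, 3): e=[0,18,2] → #  [on edge]
    (9,1)@(19, 3): e=[-20,18,22] → ·
    (7,2)@(15, 5): e=[0,14,6] → #  [on edge]
    (8,2)@(17, 5): e=[-20,14,26] → ·
    (6,3)@(13, 7): e=[0,10,10] → #  [on edge]
    (7,3)@(15, 7): e=[-20,10,30] → ·
    (5,4)@(11, 9): e=[0,6,14] → #  [on edge]
    (6,4)@(13, 9): e=[-20,6,34] → ·
    (4,5)@(9, 11): e=[0,2,18] → #  [on edge]
    (5,5)@(11, 11): e=[-20,2,38] → ·
    (3,6)@(7, 13): e=[0,-2,22] → ·  [on edge]
    (2,7)@(5, 15): e=[0,-6,26] → ·  [on edge]
    (1,8)@(3, 17): e=[0,-10,30] → ·  [on edge]
    (0,9)@(1, 19): e=[0,-14,34] → ·  [on edge]
  covered (5 px):
    · · · · · · · · · · ·
    · · · · · · · · # · ·
    · · · · · · · # · · ·
    · · · · · · # · · · ·
    · · · · · # · · · · ·
    · · · · # · · · · · ·
    · · · · · · · · · · ·
    · · · · · · · · · · ·
    · · · · · · · · · · ·
    · · · · · · · · · · ·
T2:
  2·area = 34  (B↔C swapped to make it positive)
  edge (14, 12)→(0, 14): d=(-14,2) inclusive
  edge (0, 14)→(18, 9): d=(18,-5) inclusive
  edge (18, 9)→(14, 12): d=(-4,3) inclusive
    (5,5)@(11, 11): e=[20,1,13] → #
    (6,5)@(13, 11): e=[16,11,7] → #
    (7,5)@(15, 11): e=[12,21,1] → #
    (8,5)@(17, 11): e=[8,31,-5] → ·
    (10,5)@(21, 11): e=[0,51,-17] → ·  [on edge]
    (2,6)@(5, 13): e=[4,7,23] → #
    (3,6)@(7, 13): e=[0,17,17] → #  [on edge]
    (4,6)@(9, 13): e=[-4,27,11] → ·
    (5,6)@(11, 13): e=[-8,37,5] → ·
    (6,6)@(13, 13): e=[-12,47,-1] → ·
    (7,6)@(15, 13): e=[-16,57,-7] → ·
    (2,7)@(5, 15): e=[-24,43,15] → ·
  covered (5 px):
    · · · · · · · · · · ·
    · · · · · · · · · · ·
    · · · · · · · · · · ·
    · · · · · · · · · · ·
    · · · · · · · · · · ·
    · · · · · # # # · · ·
    · · # # · · · · · · ·
    · · · · · · · · · · ·
    · · · · · · · · · · ·
    · · · · · · · · · · ·
T3:
  2·area = 8
  edge (14, 18)→(2, 2): d=(-12,-16) inclusive
  edge (2, 2)→(4, 4): d=(2,2) inclusive
  edge (4, 4)→(14, 18): d=(10,14) inclusive
    (0,0)@(1, 1): e=[-4,0,12] → ·  [on edge]
    (1,1)@(3, 3): e=[4,0,4] → #  [on edge]
    (2,1)@(5, 3): e=[36,-4,-24] → ·
    (1,2)@(3, 5): e=[-20,4,24] → ·
    (2,2)@(5, 5): e=[12,0,-4] → ·  [on edge]
    (3,3)@(7, 7): e=[20,0,-12] → ·  [on edge]
    (4,4)@(9, 9): e=[28,0,-20] → ·  [on edge]
    (4,5)@(9, 11): e=[4,4,0] → #  [on edge]
    (5,5)@(11, 11): e=[36,0,-28] → ·  [on edge]
    (4,6)@(9, 13): e=[-20,8,20] → ·
    (6,6)@(13, 13): e=[44,0,-36] → ·  [on edge]
    (7,7)@(15, 15): e=[52,0,-44] → ·  [on edge]
    (8,8)@(17, 17): e=[60,0,-52] → ·  [on edge]
    (9,9)@(19, 19): e=[68,0,-60] → ·  [on edge]
  covered (2 px):
    · · · · · · · · · · ·
    · # · · · · · · · · ·
    · · · · · · · · · · ·
    · · · · · · · · · · ·
    · · · · · · · · · · ·
    · · · · # · · · · · ·
    · · · · · · · · · · ·
    · · · · · · · · · · ·
    · · · · · · · · · · ·
    · · · · · · · · · · ·
T4:
  2·area = 56
  edge (20, 0)→(8, 8): d=(-12,8) inclusive
  edge (8, 8)→(1, 8): d=(-7,0) inclusive
  edge (1, 8)→(20, 0): d=(19,-8) inclusive
    (6,1)@(13, 3): e=[20,35,1] → #
    (7,1)@(15, 3): e=[4,35,17] → #
    (8,1)@(17, 3): e=[-12,35,33] → ·
    (4,2)@(9, 5): e=[28,21,7] → #
    (5,2)@(11, 5): e=[12,21,23] → #
    (6,2)@(13, 5): e=[-4,21,39] → ·
    (7,2)@(15, 5): e=[-20,21,55] → ·
    (2,3)@(5, 7): e=[36,7,13] → #
    (3,3)@(7, 7): e=[20,7,29] → #
    (5,3)@(11, 7): e=[-12,7,61] → ·
    (2,4)@(5, 9): e=[12,-7,51] → ·
    (3,4)@(7, 9): e=[-4,-7,67] → ·
  covered (7 px):
    · · · · · · · · · · ·
    · · · · · · # # · · ·
    · · · · # # · · · · ·
    · · # # # · · · · · ·
    · · · · · · · · · · ·
    · · · · · · · · · · ·
    · · · · · · · · · · ·
    · · · · · · · · · · ·
    · · · · · · · · · · ·
    · · · · · · · · · · ·

Result: [14,6,0]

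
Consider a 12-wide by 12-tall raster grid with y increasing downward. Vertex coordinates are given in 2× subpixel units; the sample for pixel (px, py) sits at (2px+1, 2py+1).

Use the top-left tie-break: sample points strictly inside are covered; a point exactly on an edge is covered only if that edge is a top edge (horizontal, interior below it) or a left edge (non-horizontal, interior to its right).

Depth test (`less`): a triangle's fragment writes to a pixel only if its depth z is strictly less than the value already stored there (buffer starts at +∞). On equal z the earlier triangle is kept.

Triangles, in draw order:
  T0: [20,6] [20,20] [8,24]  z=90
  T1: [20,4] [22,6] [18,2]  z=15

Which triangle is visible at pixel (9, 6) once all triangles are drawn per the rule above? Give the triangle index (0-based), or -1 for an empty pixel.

T0:
  2·area = 168
  edge (20, 6)→(20, 20): d=(0,14) right/bottom  bias=-1
  edge (20, 20)→(8, 24): d=(-12,4) right/bottom  bias=-1
  edge (8, 24)→(20, 6): d=(12,-18) top-left  bias=+0
    (9,4)@(19, 9): e=[14,136,18] → #
    (10,4)@(21, 9): e=[-14,128,54] → ·
    (8,5)@(17, 11): e=[42,120,6] → #
    (10,5)@(21, 11): e=[-14,104,78] → ·
    (8,6)@(17, 13): e=[42,96,30] → #
    (10,6)@(21, 13): e=[-14,80,102] → ·
    (7,7)@(15, 15): e=[70,80,18] → #
    (10,7)@(21, 15): e=[-14,56,126] → ·
    (6,8)@(13, 17): e=[98,64,6] → #
    (10,8)@(21, 17): e=[-14,32,150] → ·
    (6,9)@(13, 19): e=[98,40,30] → #
    (10,9)@(21, 19): e=[-14,8,174] → ·
    (11,9)@(23, 19): e=[-42,0,210] → ·  [on edge]
    (8,10)@(17, 21): e=[42,0,126] → ·  [on edge]
    (5,11)@(11, 23): e=[126,0,42] → ·  [on edge]
  covered (20 px):
    · · · · · · · · · · · ·
    · · · · · · · · · · · ·
    · · · · · · · · · · · ·
    · · · · · · · · · · · ·
    · · · · · · · · · # · ·
    · · · · · · · · # # · ·
    · · · · · · · · # # · ·
    · · · · · · · # # # · ·
    · · · · · · # # # # · ·
    · · · · · · # # # # · ·
    · · · · · # # # · · · ·
    · · · · # · · · · · · ·
T1:
  degenerate (2·area = 0) — covers nothing

Z-buffer (winner per pixel, '.' = empty):
  . . . . . . . . . . . .
  . . . . . . . . . . . .
  . . . . . . . . . . . .
  . . . . . . . . . . . .
  . . . . . . . . . 0 . .
  . . . . . . . . 0 0 . .
  . . . . . . . . 0 0 . .
  . . . . . . . 0 0 0 . .
  . . . . . . 0 0 0 0 . .
  . . . . . . 0 0 0 0 . .
  . . . . . 0 0 0 . . . .
  . . . . 0 . . . . . . .

Result: 0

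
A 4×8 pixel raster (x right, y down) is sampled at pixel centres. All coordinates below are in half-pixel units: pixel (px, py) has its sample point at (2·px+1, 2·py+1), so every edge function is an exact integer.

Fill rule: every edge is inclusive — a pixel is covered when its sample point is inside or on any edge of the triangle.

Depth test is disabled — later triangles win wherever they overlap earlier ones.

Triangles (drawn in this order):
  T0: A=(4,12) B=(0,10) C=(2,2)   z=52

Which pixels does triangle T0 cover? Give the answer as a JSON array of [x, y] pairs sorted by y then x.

T0:
  2·area = 36
  edge (4, 12)→(0, 10): d=(-4,-2) inclusive
  edge (0, 10)→(2, 2): d=(2,-8) inclusive
  edge (2, 2)→(4, 12): d=(2,10) inclusive
    (0,3)@(1, 7): e=[14,2,20] → X
    (1,3)@(3, 7): e=[18,18,0] → X  [on edge]
    (2,3)@(5, 7): e=[22,34,-20] → .
    (0,4)@(1, 9): e=[6,6,24] → X
    (2,4)@(5, 9): e=[14,38,-16] → .
    (0,5)@(1, 11): e=[-2,10,28] → .
    (1,5)@(3, 11): e=[2,26,8] → X
    (2,5)@(5, 11): e=[6,42,-12] → .
    (1,6)@(3, 13): e=[-6,30,12] → .
  covered (5 px):
    . . . .
    . . . .
    . . . .
    X X . .
    X X . .
    . X . .
    . . . .
    . . . .

Final: [[0,3],[1,3],[0,4],[1,4],[1,5]]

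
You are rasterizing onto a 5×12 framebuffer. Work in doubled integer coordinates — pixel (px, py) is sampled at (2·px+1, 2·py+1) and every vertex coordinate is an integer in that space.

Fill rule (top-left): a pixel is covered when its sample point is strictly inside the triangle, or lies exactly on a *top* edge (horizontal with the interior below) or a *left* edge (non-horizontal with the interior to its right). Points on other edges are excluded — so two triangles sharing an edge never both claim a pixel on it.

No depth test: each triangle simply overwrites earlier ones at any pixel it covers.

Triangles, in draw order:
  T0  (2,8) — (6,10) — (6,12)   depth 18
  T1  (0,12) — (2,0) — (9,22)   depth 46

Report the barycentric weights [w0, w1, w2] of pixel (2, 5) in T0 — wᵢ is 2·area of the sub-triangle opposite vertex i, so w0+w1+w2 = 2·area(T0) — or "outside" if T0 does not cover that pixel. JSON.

T0:
  2·area = 8
  edge (2, 8)→(6, 10): d=(4,2) right/bottom  bias=-1
  edge (6, 10)→(6, 12): d=(0,2) right/bottom  bias=-1
  edge (6, 12)→(2, 8): d=(-4,-4) top-left  bias=+0
    (0,3)@(1, 7): e=[-2,10,0] → .  [on edge]
    (1,4)@(3, 9): e=[2,6,0] → X  [on edge]
    (2,4)@(5, 9): e=[-2,2,8] → .
    (1,5)@(3, 11): e=[10,6,-8] → .
    (2,5)@(5, 11): e=[6,2,0] → X  [on edge]
    (3,5)@(7, 11): e=[2,-2,8] → .
    (2,6)@(5, 13): e=[14,2,-8] → .
    (3,6)@(7, 13): e=[10,-2,0] → .  [on edge]
    (4,7)@(9, 15): e=[14,-6,0] → .  [on edge]
  covered (2 px):
    . . . . .
    . . . . .
    . . . . .
    . . . . .
    . X . . .
    . . X . .
    . . . . .
    . . . . .
    . . . . .
    . . . . .
    . . . . .
    . . . . .
T1:
  2·area = 128
  edge (0, 12)→(2, 0): d=(2,-12) top-left  bias=+0
  edge (2, 0)→(9, 22): d=(7,22) right/bottom  bias=-1
  edge (9, 22)→(0, 12): d=(-9,-10) top-left  bias=+0
    (1,2)@(3, 5): e=[22,13,93] → X
    (2,2)@(5, 5): e=[46,-31,113] → .
    (0,3)@(1, 7): e=[2,71,55] → X
    (2,3)@(5, 7): e=[50,-17,95] → .
    (0,4)@(1, 9): e=[6,85,37] → X
    (2,4)@(5, 9): e=[54,-3,77] → .
    (0,5)@(1, 11): e=[10,99,19] → X
    (2,5)@(5, 11): e=[58,11,59] → X
    (3,5)@(7, 11): e=[82,-33,79] → .
    (0,6)@(1, 13): e=[14,113,1] → X
    (3,6)@(7, 13): e=[86,-19,61] → .
    (0,7)@(1, 15): e=[18,127,-17] → .
  covered (16 px):
    . . . . .
    . . . . .
    . X . . .
    X X . . .
    X X . . .
    X X X . .
    X X X . .
    . X X . .
    . . X X .
    . . . X .
    . . . . .
    . . . . .

Final: [2,0,6]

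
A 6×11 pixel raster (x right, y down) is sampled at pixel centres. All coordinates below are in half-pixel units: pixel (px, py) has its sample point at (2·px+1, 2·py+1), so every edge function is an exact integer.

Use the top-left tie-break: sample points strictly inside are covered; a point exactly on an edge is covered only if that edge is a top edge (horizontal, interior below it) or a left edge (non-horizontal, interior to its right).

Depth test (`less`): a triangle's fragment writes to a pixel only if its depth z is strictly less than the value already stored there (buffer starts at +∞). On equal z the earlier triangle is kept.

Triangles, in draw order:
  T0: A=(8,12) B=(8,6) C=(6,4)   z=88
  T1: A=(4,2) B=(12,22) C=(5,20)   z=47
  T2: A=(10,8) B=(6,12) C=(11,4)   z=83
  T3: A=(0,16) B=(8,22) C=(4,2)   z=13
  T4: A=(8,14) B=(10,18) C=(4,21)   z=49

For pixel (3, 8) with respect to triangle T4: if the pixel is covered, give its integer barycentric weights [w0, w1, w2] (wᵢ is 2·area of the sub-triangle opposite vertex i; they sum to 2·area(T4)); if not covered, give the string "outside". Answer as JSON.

T0:
  2·area = 12  (B↔C swapped to make it positive)
  edge (8, 12)→(6, 4): d=(-2,-8) top-left  bias=+0
  edge (6, 4)→(8, 6): d=(2,2) right/bottom  bias=-1
  edge (8, 6)→(8, 12): d=(0,6) right/bottom  bias=-1
    (1,0)@(3, 1): e=[-18,0,30] → ·  [on edge]
    (2,1)@(5, 3): e=[-6,0,18] → ·  [on edge]
    (3,2)@(7, 5): e=[6,0,6] → ·  [on edge]
    (3,3)@(7, 7): e=[2,4,6] → #
    (4,3)@(9, 7): e=[18,0,-6] → ·  [on edge]
    (3,4)@(7, 9): e=[-2,8,6] → ·
    (5,4)@(11, 9): e=[30,0,-18] → ·  [on edge]
  covered (1 px):
    · · · · · ·
    · · · · · ·
    · · · · · ·
    · · · # · ·
    · · · · · ·
    · · · · · ·
    · · · · · ·
    · · · · · ·
    · · · · · ·
    · · · · · ·
    · · · · · ·
T1:
  2·area = 124
  edge (4, 2)→(12, 22): d=(8,20) right/bottom  bias=-1
  edge (12, 22)→(5, 20): d=(-7,-2) top-left  bias=+0
  edge (5, 20)→(4, 2): d=(-1,-18) top-left  bias=+0
    (2,2)@(5, 5): e=[4,105,15] → #
    (3,2)@(7, 5): e=[-36,109,51] → ·
    (2,3)@(5, 7): e=[20,91,13] → #
    (3,3)@(7, 7): e=[-20,95,49] → ·
    (2,4)@(5, 9): e=[36,77,11] → #
    (3,4)@(7, 9): e=[-4,81,47] → ·
    (2,5)@(5, 11): e=[52,63,9] → #
    (3,5)@(7, 11): e=[12,67,45] → #
    (4,5)@(9, 11): e=[-28,71,81] → ·
    (2,6)@(5, 13): e=[68,49,7] → #
    (4,6)@(9, 13): e=[-12,57,79] → ·
    (2,7)@(5, 15): e=[84,35,5] → #
  covered (18 px):
    · · · · · ·
    · · · · · ·
    · · # · · ·
    · · # · · ·
    · · # · · ·
    · · # # · ·
    · · # # · ·
    · · # # # ·
    · · # # # ·
    · · # # # ·
    · · · · # #
T2:
  2·area = 12
  edge (10, 8)→(6, 12): d=(-4,4) right/bottom  bias=-1
  edge (6, 12)→(11, 4): d=(5,-8) top-left  bias=+0
  edge (11, 4)→(10, 8): d=(-1,4) right/bottom  bias=-1
    (5,3)@(11, 7): e=[0,15,-3] → ·  [on edge]
    (4,4)@(9, 9): e=[0,9,3] → ·  [on edge]
    (3,5)@(7, 11): e=[0,3,9] → ·  [on edge]
    (2,6)@(5, 13): e=[0,-3,15] → ·  [on edge]
    (1,7)@(3, 15): e=[0,-9,21] → ·  [on edge]
    (0,8)@(1, 17): e=[0,-15,27] → ·  [on edge]
  covered (0 px):
    · · · · · ·
    · · · · · ·
    · · · · · ·
    · · · · · ·
    · · · · · ·
    · · · · · ·
    · · · · · ·
    · · · · · ·
    · · · · · ·
    · · · · · ·
    · · · · · ·
T3:
  2·area = 136  (B↔C swapped to make it positive)
  edge (0, 16)→(4, 2): d=(4,-14) top-left  bias=+0
  edge (4, 2)→(8, 22): d=(4,20) right/bottom  bias=-1
  edge (8, 22)→(0, 16): d=(-8,-6) top-left  bias=+0
    (1,3)@(3, 7): e=[6,40,90] → #
    (2,3)@(5, 7): e=[34,0,102] → ·  [on edge]
    (1,4)@(3, 9): e=[14,48,74] → #
    (2,4)@(5, 9): e=[42,8,86] → #
    (3,4)@(7, 9): e=[70,-32,98] → ·
    (1,5)@(3, 11): e=[22,56,58] → #
    (3,5)@(7, 11): e=[78,-24,82] → ·
    (0,6)@(1, 13): e=[2,104,30] → #
    (3,6)@(7, 13): e=[86,-16,66] → ·
    (0,7)@(1, 15): e=[10,112,14] → #
    (3,7)@(7, 15): e=[94,-8,50] → ·
    (0,8)@(1, 17): e=[18,120,-2] → ·
    (3,8)@(7, 17): e=[102,0,34] → ·  [on edge]
  covered (16 px):
    · · · · · ·
    · · · · · ·
    · · · · · ·
    · # · · · ·
    · # # · · ·
    · # # · · ·
    # # # · · ·
    # # # · · ·
    · # # · · ·
    · · # # · ·
    · · · # · ·
T4:
  2·area = 30
  edge (8, 14)→(10, 18): d=(2,4) right/bottom  bias=-1
  edge (10, 18)→(4, 21): d=(-6,3) right/bottom  bias=-1
  edge (4, 21)→(8, 14): d=(4,-7) top-left  bias=+0
    (3,8)@(7, 17): e=[10,15,5] → #
    (4,8)@(9, 17): e=[2,9,19] → #
    (5,8)@(11, 17): e=[-6,3,33] → ·
    (3,9)@(7, 19): e=[14,3,13] → #
    (4,9)@(9, 19): e=[6,-3,27] → ·
    (3,10)@(7, 21): e=[18,-9,21] → ·
  covered (3 px):
    · · · · · ·
    · · · · · ·
    · · · · · ·
    · · · · · ·
    · · · · · ·
    · · · · · ·
    · · · · · ·
    · · · · · ·
    · · · # # ·
    · · · # · ·
    · · · · · ·

Final: [15,5,10]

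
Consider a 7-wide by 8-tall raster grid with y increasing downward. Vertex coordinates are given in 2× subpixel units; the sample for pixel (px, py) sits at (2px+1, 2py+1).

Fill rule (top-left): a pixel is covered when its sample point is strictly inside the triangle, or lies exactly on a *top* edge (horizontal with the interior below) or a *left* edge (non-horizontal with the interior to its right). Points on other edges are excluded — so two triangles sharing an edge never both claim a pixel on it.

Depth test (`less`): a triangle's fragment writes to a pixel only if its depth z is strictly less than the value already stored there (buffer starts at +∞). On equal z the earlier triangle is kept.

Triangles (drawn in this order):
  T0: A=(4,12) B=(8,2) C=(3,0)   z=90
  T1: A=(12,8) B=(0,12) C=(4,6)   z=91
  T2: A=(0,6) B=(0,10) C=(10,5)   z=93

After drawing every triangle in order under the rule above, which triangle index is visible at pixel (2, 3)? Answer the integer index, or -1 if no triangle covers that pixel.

T0:
  2·area = 58  (B↔C swapped to make it positive)
  edge (4, 12)→(3, 0): d=(-1,-12) top-left  bias=+0
  edge (3, 0)→(8, 2): d=(5,2) right/bottom  bias=-1
  edge (8, 2)→(4, 12): d=(-4,10) right/bottom  bias=-1
    (2,0)@(5, 1): e=[23,1,34] → █
    (3,0)@(7, 1): e=[47,-3,14] → ·
    (2,1)@(5, 3): e=[21,11,26] → █
    (3,1)@(7, 3): e=[45,7,6] → █
    (4,1)@(9, 3): e=[69,3,-14] → ·
    (2,2)@(5, 5): e=[19,21,18] → █
    (3,2)@(7, 5): e=[43,17,-2] → ·
    (2,3)@(5, 7): e=[17,31,10] → █
    (3,3)@(7, 7): e=[41,27,-10] → ·
    (2,4)@(5, 9): e=[15,41,2] → █
    (3,4)@(7, 9): e=[39,37,-18] → ·
    (2,5)@(5, 11): e=[13,51,-6] → ·
  covered (6 px):
    · · █ · · · ·
    · · █ █ · · ·
    · · █ · · · ·
    · · █ · · · ·
    · · █ · · · ·
    · · · · · · ·
    · · · · · · ·
    · · · · · · ·
T1:
  2·area = 56
  edge (12, 8)→(0, 12): d=(-12,4) right/bottom  bias=-1
  edge (0, 12)→(4, 6): d=(4,-6) top-left  bias=+0
  edge (4, 6)→(12, 8): d=(8,2) right/bottom  bias=-1
    (2,3)@(5, 7): e=[40,10,6] → █
    (3,3)@(7, 7): e=[32,22,2] → █
    (4,3)@(9, 7): e=[24,34,-2] → ·
    (1,4)@(3, 9): e=[24,6,26] → █
    (4,4)@(9, 9): e=[0,42,14] → ·  [on edge]
    (0,5)@(1, 11): e=[8,2,46] → █
    (1,5)@(3, 11): e=[0,14,42] → ·  [on edge]
    (2,5)@(5, 11): e=[-8,26,38] → ·
    (3,5)@(7, 11): e=[-16,38,34] → ·
    (0,6)@(1, 13): e=[-16,10,62] → ·
  covered (6 px):
    · · · · · · ·
    · · · · · · ·
    · · · · · · ·
    · · █ █ · · ·
    · █ █ █ · · ·
    █ · · · · · ·
    · · · · · · ·
    · · · · · · ·
T2:
  2·area = 40  (B↔C swapped to make it positive)
  edge (0, 6)→(10, 5): d=(10,-1) top-left  bias=+0
  edge (10, 5)→(0, 10): d=(-10,5) right/bottom  bias=-1
  edge (0, 10)→(0, 6): d=(0,-4) top-left  bias=+0
    (0,3)@(1, 7): e=[11,25,4] → █
    (1,3)@(3, 7): e=[13,15,12] → █
    (2,3)@(5, 7): e=[15,5,20] → █
    (3,3)@(7, 7): e=[17,-5,28] → ·
    (0,4)@(1, 9): e=[31,5,4] → █
    (1,4)@(3, 9): e=[33,-5,12] → ·
    (2,4)@(5, 9): e=[35,-15,20] → ·
    (0,5)@(1, 11): e=[51,-15,4] → ·
  covered (4 px):
    · · · · · · ·
    · · · · · · ·
    · · · · · · ·
    █ █ █ · · · ·
    █ · · · · · ·
    · · · · · · ·
    · · · · · · ·
    · · · · · · ·

Z-buffer (winner per pixel, '.' = empty):
  . . 0 . . . .
  . . 0 0 . . .
  . . 0 . . . .
  2 2 0 1 . . .
  2 1 0 1 . . .
  1 . . . . . .
  . . . . . . .
  . . . . . . .

Result: 0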